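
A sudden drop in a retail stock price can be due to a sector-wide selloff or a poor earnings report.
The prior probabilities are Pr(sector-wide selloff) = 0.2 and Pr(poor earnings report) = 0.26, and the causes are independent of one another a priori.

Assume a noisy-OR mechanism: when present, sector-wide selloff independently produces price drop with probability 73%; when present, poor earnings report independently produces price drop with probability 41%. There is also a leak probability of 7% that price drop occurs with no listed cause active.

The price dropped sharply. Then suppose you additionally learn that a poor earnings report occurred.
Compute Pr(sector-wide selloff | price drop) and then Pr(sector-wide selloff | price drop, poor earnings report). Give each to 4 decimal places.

Under noisy-OR, P(price drop | causes) = 1 − (1−0.07)·∏(1−qᵢ) over the active causes.
P(price drop) = 0.07·0.8·0.74 + 0.4513·0.8·0.26 + 0.7489·0.2·0.74 + 0.851851·0.2·0.26 = 0.041440 + 0.093870 + 0.110837 + 0.044296 = 0.290443
Of this, 0.155133 comes from 0.110837 + 0.044296 (the sector-wide selloff=true cases).
P(sector-wide selloff | price drop) = 0.155133 / 0.290443 ≈ 0.5341

Now also conditioning on poor earnings report=true:
For the numerator, keep only sector-wide selloff=true terms: 0.851851*0.2 = 0.170370
Denominator P(price drop | poor earnings report): 0.4513*0.8 + 0.851851*0.2 = 0.531410
Posterior = 0.170370 / 0.531410 ≈ 0.3206

Pr(sector-wide selloff | price drop) ≈ 0.5341; Pr(sector-wide selloff | price drop, poor earnings report) ≈ 0.3206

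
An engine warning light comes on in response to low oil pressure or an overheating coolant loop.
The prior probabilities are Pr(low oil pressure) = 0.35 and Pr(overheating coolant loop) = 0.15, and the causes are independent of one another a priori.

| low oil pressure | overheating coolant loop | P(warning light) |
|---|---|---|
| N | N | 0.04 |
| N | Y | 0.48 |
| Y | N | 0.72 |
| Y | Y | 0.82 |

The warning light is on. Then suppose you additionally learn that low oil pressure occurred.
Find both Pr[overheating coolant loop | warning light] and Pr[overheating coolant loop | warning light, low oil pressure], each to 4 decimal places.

P(warning light) = 0.04*0.65*0.85 + 0.48*0.65*0.15 + 0.72*0.35*0.85 + 0.82*0.35*0.15 = 0.022100 + 0.046800 + 0.214200 + 0.043050 = 0.326150
Of this, 0.089850 comes from 0.046800 + 0.043050 (the overheating coolant loop=true cases).
So P(overheating coolant loop | warning light) = 0.089850/0.326150 ≈ 0.2755.

Now condition on the additional information:
P(warning light | low oil pressure) = 0.72×0.85 + 0.82×0.15 = 0.612000 + 0.123000 = 0.735000
The overheating coolant loop-present share is 0.82×0.15 = 0.123000.
P(overheating coolant loop | warning light, low oil pressure) = 0.123000 / 0.735000 ≈ 0.1673
Conditioning on low oil pressure lowers the posterior on overheating coolant loop: the classic explaining-away effect in a common-effect structure.

Pr[overheating coolant loop | warning light] ≈ 0.2755; Pr[overheating coolant loop | warning light, low oil pressure] ≈ 0.1673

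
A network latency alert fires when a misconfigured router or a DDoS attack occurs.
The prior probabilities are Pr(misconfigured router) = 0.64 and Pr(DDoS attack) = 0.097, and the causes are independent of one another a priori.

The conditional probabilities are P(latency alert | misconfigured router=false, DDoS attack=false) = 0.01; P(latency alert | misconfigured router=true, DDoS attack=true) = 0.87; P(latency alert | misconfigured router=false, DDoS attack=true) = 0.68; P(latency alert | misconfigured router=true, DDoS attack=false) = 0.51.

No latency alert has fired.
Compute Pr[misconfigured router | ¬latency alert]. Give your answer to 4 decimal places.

P(¬latency alert) = 0.99·0.36·0.903 + 0.32·0.36·0.097 + 0.49·0.64·0.903 + 0.13·0.64·0.097 = 0.321829 + 0.011174 + 0.283181 + 0.008070 = 0.624254
Of this, 0.291251 comes from 0.283181 + 0.008070 (the misconfigured router=true cases).
So P(misconfigured router | ¬latency alert) = 0.291251/0.624254 ≈ 0.4666.

Pr[misconfigured router | ¬latency alert] ≈ 0.4666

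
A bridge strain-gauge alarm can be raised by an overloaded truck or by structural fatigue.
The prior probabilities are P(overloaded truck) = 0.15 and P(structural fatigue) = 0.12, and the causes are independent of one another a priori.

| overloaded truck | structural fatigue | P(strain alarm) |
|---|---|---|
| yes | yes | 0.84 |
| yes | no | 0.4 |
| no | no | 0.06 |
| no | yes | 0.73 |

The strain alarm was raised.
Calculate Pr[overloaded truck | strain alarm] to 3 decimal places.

Enumerate the 4 (overloaded truck, structural fatigue) configurations and weight by the priors:
  P(strain alarm) = 0.06·0.85·0.88 + 0.73·0.85·0.12 + 0.4·0.15·0.88 + 0.84·0.15·0.12
        = 0.044880 + 0.074460 + 0.052800 + 0.015120 = 0.187260
Keeping only the overloaded truck-present terms gives 0.067920, so
  P(overloaded truck | strain alarm) = 0.067920 / 0.187260 ≈ 0.363

Pr[overloaded truck | strain alarm] ≈ 0.363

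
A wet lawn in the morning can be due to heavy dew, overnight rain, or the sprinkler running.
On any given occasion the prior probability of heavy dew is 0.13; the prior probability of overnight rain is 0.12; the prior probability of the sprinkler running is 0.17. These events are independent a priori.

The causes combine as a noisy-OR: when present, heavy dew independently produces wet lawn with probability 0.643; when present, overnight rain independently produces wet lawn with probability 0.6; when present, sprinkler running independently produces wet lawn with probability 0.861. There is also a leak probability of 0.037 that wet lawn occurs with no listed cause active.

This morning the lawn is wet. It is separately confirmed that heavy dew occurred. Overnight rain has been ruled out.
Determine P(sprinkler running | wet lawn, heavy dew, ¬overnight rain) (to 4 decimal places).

P(sprinkler running | wet lawn, heavy dew, ¬overnight rain) ≈ 0.2291

Under noisy-OR, P(wet lawn | causes) = 1 − (1−0.037)·∏(1−qᵢ) over the active causes.
P(wet lawn | heavy dew, ¬overnight rain) = 0.656209×0.83 + 0.952213×0.17 = 0.544653 + 0.161876 = 0.706529
Of this, 0.161876 comes from 0.952213×0.17 (the sprinkler running=true cases).
Hence the posterior is 0.161876/0.706529 ≈ 0.2291.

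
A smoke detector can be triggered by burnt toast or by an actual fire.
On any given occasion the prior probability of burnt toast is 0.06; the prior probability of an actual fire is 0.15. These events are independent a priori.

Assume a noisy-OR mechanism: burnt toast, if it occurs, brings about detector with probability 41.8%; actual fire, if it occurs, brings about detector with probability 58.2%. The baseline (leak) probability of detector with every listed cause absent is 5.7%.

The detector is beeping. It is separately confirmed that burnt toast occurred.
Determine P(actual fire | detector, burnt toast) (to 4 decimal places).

Under noisy-OR, P(detector | causes) = 1 − (1−0.057)·∏(1−qᵢ) over the active causes.
Weight on actual fire=true, given the evidence: 0.770591×0.15 = 0.115589
The normalizing constant is 0.451174×0.85 + 0.770591×0.15 = 0.499087
Posterior = 0.115589 / 0.499087 ≈ 0.2316

P(actual fire | detector, burnt toast) ≈ 0.2316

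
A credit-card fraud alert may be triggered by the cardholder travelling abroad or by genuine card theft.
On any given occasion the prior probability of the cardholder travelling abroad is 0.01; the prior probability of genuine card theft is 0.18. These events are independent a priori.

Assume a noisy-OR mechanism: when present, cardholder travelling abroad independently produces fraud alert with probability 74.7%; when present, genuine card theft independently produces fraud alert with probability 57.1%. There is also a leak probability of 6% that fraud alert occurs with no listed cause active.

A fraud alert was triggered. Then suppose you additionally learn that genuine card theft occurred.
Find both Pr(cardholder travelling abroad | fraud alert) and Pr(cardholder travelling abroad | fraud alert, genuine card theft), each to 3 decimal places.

Pr(cardholder travelling abroad | fraud alert) ≈ 0.048; Pr(cardholder travelling abroad | fraud alert, genuine card theft) ≈ 0.015

Under noisy-OR, P(fraud alert | causes) = 1 − (1−0.06)·∏(1−qᵢ) over the active causes.
For the numerator, keep only cardholder travelling abroad=true terms: 0.006250 + 0.001616 = 0.007866
Denominator P(fraud alert): 0.06*0.99*0.82 + 0.59674*0.99*0.18 + 0.76218*0.01*0.82 + 0.897975*0.01*0.18 = 0.162913
Posterior = 0.007866 / 0.162913 ≈ 0.048

Now condition on the additional information:
P(fraud alert | genuine card theft) = 0.59674*0.99 + 0.897975*0.01 = 0.590773 + 0.008980 = 0.599753
Restricting to configurations with cardholder travelling abroad present: 0.897975*0.01 = 0.008980.
Hence the posterior is 0.008980/0.599753 ≈ 0.015.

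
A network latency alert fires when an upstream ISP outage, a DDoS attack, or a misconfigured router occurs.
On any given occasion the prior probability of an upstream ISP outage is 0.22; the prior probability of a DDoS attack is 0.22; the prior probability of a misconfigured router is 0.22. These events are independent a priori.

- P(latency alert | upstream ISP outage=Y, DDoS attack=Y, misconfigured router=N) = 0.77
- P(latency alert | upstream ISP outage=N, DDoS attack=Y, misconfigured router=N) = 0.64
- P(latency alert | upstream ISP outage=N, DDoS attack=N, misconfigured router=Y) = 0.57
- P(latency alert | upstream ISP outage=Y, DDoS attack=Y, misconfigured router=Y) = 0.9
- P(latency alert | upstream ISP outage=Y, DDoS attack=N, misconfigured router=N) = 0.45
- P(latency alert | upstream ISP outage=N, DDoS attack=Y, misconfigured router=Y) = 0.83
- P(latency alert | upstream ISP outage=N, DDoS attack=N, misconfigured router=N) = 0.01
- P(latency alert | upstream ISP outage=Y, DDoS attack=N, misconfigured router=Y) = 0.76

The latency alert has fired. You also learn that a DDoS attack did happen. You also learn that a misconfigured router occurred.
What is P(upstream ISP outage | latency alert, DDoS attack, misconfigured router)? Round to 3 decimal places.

P(upstream ISP outage | latency alert, DDoS attack, misconfigured router) ≈ 0.234

P(latency alert | DDoS attack, misconfigured router) = 0.83·0.78 + 0.9·0.22 = 0.647400 + 0.198000 = 0.845400
Of this, 0.198000 comes from 0.9·0.22 (the upstream ISP outage=true cases).
P(upstream ISP outage | latency alert, DDoS attack, misconfigured router) = 0.198000 / 0.845400 ≈ 0.234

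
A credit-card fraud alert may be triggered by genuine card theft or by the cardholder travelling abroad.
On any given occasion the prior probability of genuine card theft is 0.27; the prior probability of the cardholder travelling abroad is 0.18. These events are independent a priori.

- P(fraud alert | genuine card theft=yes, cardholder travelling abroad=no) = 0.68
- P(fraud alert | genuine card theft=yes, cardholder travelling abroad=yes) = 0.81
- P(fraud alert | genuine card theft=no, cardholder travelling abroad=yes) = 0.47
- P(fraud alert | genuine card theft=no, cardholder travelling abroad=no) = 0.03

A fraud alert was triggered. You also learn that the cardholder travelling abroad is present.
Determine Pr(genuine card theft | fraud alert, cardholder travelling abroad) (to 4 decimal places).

P(fraud alert | cardholder travelling abroad) = 0.47*0.73 + 0.81*0.27 = 0.343100 + 0.218700 = 0.561800
Of this, 0.218700 comes from 0.81*0.27 (the genuine card theft=true cases).
Hence the posterior is 0.218700/0.561800 ≈ 0.3893.

Pr(genuine card theft | fraud alert, cardholder travelling abroad) ≈ 0.3893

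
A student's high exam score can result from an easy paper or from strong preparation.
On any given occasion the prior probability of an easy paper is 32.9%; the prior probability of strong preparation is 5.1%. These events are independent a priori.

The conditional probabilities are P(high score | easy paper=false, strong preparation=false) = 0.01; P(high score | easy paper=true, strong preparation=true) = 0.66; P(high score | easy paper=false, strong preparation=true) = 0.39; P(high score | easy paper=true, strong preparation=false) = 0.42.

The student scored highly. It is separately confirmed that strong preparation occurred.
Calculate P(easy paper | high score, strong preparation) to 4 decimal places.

Enumerate both values of easy paper and weight by the priors:
  P(high score | strong preparation) = 0.39×0.671 + 0.66×0.329
        = 0.261690 + 0.217140 = 0.478830
Configurations with easy paper contribute 0.217140, so
  P(easy paper | high score, strong preparation) = 0.217140 / 0.478830 ≈ 0.4535

P(easy paper | high score, strong preparation) ≈ 0.4535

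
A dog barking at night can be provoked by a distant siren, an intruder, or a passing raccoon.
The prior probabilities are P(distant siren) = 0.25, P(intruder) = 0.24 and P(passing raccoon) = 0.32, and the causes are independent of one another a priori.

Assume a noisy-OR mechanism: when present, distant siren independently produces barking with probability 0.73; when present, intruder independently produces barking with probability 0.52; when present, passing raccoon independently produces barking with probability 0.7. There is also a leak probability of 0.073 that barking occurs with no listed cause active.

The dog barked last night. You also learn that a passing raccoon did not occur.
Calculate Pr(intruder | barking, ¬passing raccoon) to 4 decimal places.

Under noisy-OR, P(barking | causes) = 1 − (1−0.073)·∏(1−qᵢ) over the active causes.
Enumerate the 4 (distant siren, intruder) configurations and weight by the priors:
  P(barking | ¬passing raccoon) = 0.073×0.75×0.76 + 0.55504×0.75×0.24 + 0.74971×0.25×0.76 + 0.879861×0.25×0.24
        = 0.041610 + 0.099907 + 0.142445 + 0.052792 = 0.336754
The terms with intruder present sum to 0.152699, so
  P(intruder | barking, ¬passing raccoon) = 0.152699 / 0.336754 ≈ 0.4534

Pr(intruder | barking, ¬passing raccoon) ≈ 0.4534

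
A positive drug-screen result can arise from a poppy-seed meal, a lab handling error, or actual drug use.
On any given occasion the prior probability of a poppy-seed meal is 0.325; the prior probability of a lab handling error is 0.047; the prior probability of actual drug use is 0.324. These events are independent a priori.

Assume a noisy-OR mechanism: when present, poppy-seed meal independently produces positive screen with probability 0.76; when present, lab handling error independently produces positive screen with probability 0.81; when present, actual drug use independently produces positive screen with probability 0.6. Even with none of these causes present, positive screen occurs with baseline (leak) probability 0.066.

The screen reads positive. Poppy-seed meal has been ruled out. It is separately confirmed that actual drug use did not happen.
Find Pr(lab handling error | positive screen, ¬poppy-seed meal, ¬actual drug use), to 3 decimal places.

Pr(lab handling error | positive screen, ¬poppy-seed meal, ¬actual drug use) ≈ 0.381

Under noisy-OR, P(positive screen | causes) = 1 − (1−0.066)·∏(1−qᵢ) over the active causes.
P(positive screen | ¬poppy-seed meal, ¬actual drug use) = 0.066×0.953 + 0.82254×0.047 = 0.062898 + 0.038659 = 0.101557
Of this, 0.038659 comes from 0.82254×0.047 (the lab handling error=true cases).
So P(lab handling error | positive screen, ¬poppy-seed meal, ¬actual drug use) = 0.038659/0.101557 ≈ 0.381.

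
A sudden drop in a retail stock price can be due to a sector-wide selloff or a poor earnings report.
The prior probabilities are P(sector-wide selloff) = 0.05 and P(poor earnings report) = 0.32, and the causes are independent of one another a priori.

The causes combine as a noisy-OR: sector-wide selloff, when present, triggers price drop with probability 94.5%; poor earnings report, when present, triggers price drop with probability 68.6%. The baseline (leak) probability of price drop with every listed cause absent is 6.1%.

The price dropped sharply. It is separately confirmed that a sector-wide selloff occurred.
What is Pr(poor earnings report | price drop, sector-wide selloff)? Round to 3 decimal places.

Under noisy-OR, P(price drop | causes) = 1 − (1−0.061)·∏(1−qᵢ) over the active causes.
P(price drop | sector-wide selloff) = 0.948355·0.68 + 0.983783·0.32 = 0.644881 + 0.314811 = 0.959692
Restricting to configurations with poor earnings report present: 0.983783·0.32 = 0.314811.
So P(poor earnings report | price drop, sector-wide selloff) = 0.314811/0.959692 ≈ 0.328.

Pr(poor earnings report | price drop, sector-wide selloff) ≈ 0.328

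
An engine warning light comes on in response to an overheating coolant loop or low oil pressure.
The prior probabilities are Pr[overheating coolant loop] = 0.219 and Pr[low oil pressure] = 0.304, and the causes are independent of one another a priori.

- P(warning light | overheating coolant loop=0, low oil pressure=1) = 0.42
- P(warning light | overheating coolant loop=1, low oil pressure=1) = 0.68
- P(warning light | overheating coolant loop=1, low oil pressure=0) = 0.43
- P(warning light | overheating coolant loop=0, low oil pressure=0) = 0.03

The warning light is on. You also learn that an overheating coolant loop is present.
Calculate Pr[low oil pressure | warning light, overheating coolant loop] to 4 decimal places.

Sum P(warning light|·) weighted by the priors over both values of low oil pressure:
  P(warning light | overheating coolant loop) = 0.43×0.696 + 0.68×0.304
        = 0.299280 + 0.206720 = 0.506000
The terms with low oil pressure present sum to 0.206720, so
  P(low oil pressure | warning light, overheating coolant loop) = 0.206720 / 0.506000 ≈ 0.4085

Pr[low oil pressure | warning light, overheating coolant loop] ≈ 0.4085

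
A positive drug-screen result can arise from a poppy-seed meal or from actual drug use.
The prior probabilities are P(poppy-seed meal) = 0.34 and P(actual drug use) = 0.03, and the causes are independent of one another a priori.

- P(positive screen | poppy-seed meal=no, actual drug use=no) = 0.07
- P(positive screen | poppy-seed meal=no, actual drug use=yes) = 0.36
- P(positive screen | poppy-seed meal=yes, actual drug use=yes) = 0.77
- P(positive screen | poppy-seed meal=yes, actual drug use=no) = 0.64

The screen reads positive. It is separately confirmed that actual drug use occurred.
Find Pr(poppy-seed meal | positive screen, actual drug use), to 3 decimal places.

Pr(poppy-seed meal | positive screen, actual drug use) ≈ 0.524

Numerator (weight on configurations with poppy-seed meal): 0.77*0.34 = 0.261800
The normalizing constant is 0.36*0.66 + 0.77*0.34 = 0.499400
P(poppy-seed meal | positive screen, actual drug use) = 0.261800/0.499400 ≈ 0.524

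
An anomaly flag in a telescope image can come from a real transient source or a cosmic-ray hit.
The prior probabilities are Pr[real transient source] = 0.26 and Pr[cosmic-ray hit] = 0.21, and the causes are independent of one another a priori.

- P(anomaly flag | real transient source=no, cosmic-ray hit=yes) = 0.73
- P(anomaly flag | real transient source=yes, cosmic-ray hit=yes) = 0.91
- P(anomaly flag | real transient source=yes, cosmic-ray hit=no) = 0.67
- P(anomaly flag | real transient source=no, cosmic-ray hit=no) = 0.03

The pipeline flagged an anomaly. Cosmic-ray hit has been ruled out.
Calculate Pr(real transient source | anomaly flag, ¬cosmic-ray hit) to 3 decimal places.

P(anomaly flag | ¬cosmic-ray hit) = 0.03·0.74 + 0.67·0.26 = 0.022200 + 0.174200 = 0.196400
The real transient source-present share is 0.67·0.26 = 0.174200.
So P(real transient source | anomaly flag, ¬cosmic-ray hit) = 0.174200/0.196400 ≈ 0.887.

Pr(real transient source | anomaly flag, ¬cosmic-ray hit) ≈ 0.887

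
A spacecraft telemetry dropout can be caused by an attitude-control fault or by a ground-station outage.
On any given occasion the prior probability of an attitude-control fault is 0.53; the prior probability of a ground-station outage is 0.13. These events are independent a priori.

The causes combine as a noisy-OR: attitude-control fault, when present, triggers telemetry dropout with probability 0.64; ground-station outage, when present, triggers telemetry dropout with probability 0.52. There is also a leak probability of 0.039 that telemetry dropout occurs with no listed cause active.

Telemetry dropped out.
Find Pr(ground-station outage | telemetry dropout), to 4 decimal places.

Under noisy-OR, P(telemetry dropout | causes) = 1 − (1−0.039)·∏(1−qᵢ) over the active causes.
P(telemetry dropout) = 0.039·0.47·0.87 + 0.53872·0.47·0.13 + 0.65404·0.53·0.87 + 0.833939·0.53·0.13 = 0.015947 + 0.032916 + 0.301578 + 0.057458 = 0.407899
Of this, 0.090374 comes from 0.032916 + 0.057458 (the ground-station outage=true cases).
So P(ground-station outage | telemetry dropout) = 0.090374/0.407899 ≈ 0.2216.

Pr(ground-station outage | telemetry dropout) ≈ 0.2216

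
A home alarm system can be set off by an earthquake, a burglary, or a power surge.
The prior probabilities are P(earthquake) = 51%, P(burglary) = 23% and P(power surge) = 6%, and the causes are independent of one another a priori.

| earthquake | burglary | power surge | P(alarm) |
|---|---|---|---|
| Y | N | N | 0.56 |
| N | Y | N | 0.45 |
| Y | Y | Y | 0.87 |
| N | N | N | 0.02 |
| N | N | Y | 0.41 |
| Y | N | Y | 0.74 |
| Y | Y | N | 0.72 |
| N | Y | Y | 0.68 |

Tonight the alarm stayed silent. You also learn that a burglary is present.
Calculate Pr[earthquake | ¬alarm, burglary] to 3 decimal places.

Pr[earthquake | ¬alarm, burglary] ≈ 0.345

P(¬alarm | burglary) = 0.55·0.49·0.94 + 0.32·0.49·0.06 + 0.28·0.51·0.94 + 0.13·0.51·0.06 = 0.253330 + 0.009408 + 0.134232 + 0.003978 = 0.400948
The earthquake-present share is 0.134232 + 0.003978 = 0.138210.
P(earthquake | ¬alarm, burglary) = 0.138210 / 0.400948 ≈ 0.345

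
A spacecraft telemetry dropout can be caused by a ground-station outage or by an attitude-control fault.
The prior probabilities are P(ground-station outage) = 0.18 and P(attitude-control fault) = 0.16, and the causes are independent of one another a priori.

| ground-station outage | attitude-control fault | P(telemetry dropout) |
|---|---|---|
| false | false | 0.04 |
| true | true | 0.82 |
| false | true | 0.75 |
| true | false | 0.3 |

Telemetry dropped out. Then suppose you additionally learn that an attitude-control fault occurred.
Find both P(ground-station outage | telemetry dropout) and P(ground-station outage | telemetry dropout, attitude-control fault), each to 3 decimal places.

P(ground-station outage | telemetry dropout) ≈ 0.354; P(ground-station outage | telemetry dropout, attitude-control fault) ≈ 0.194

For the numerator, keep only ground-station outage=true terms: 0.045360 + 0.023616 = 0.068976
The normalizing constant is 0.04×0.82×0.84 + 0.75×0.82×0.16 + 0.3×0.18×0.84 + 0.82×0.18×0.16 = 0.194928
P(ground-station outage | telemetry dropout) = 0.068976/0.194928 ≈ 0.354

Now condition on the additional information:
Weight on ground-station outage=true, given the evidence: 0.82*0.18 = 0.147600
Normalizer over all consistent configurations: 0.75*0.82 + 0.82*0.18 = 0.762600
P(ground-station outage | telemetry dropout, attitude-control fault) = 0.147600/0.762600 ≈ 0.194
This is intercausal reasoning (explaining away): once attitude-control fault accounts for the telemetry dropout, ground-station outage becomes less likely.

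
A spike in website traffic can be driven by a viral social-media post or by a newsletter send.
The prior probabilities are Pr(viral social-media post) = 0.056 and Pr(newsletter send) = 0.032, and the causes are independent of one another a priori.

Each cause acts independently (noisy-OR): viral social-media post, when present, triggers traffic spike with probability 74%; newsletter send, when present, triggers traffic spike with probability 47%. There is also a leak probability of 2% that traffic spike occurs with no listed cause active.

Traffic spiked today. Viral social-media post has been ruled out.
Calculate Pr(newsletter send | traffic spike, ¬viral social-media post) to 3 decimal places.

Under noisy-OR, P(traffic spike | causes) = 1 − (1−0.02)·∏(1−qᵢ) over the active causes.
P(traffic spike | ¬viral social-media post) = 0.02·0.968 + 0.4806·0.032 = 0.019360 + 0.015379 = 0.034739
The newsletter send-present share is 0.4806·0.032 = 0.015379.
Hence the posterior is 0.015379/0.034739 ≈ 0.443.

Pr(newsletter send | traffic spike, ¬viral social-media post) ≈ 0.443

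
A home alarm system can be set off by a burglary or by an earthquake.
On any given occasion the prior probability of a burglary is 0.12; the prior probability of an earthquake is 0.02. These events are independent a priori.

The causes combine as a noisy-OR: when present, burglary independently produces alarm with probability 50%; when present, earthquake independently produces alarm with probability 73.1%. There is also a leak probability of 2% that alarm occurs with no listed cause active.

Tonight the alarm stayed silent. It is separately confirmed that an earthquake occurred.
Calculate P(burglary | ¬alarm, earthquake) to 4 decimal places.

P(burglary | ¬alarm, earthquake) ≈ 0.0638

Under noisy-OR, P(alarm | causes) = 1 − (1−0.02)·∏(1−qᵢ) over the active causes.
Sum P(¬alarm|·) weighted by the priors over both values of burglary:
  P(¬alarm | earthquake) = 0.26362×0.88 + 0.13181×0.12
        = 0.231986 + 0.015817 = 0.247803
Configurations with burglary contribute 0.015817, so
  P(burglary | ¬alarm, earthquake) = 0.015817 / 0.247803 ≈ 0.0638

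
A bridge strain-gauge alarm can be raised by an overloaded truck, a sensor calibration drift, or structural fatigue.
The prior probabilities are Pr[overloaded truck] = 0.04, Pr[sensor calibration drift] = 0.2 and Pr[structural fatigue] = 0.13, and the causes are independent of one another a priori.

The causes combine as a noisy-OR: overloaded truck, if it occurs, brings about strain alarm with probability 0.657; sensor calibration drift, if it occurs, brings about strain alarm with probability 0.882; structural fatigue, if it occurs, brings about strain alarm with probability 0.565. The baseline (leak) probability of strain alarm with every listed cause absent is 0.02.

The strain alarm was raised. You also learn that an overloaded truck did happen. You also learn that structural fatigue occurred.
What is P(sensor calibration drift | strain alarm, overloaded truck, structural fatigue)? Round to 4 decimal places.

P(sensor calibration drift | strain alarm, overloaded truck, structural fatigue) ≈ 0.2235

Under noisy-OR, P(strain alarm | causes) = 1 − (1−0.02)·∏(1−qᵢ) over the active causes.
Enumerate both values of sensor calibration drift and weight by the priors:
  P(strain alarm | overloaded truck, structural fatigue) = 0.853779·0.8 + 0.982746·0.2
        = 0.683023 + 0.196549 = 0.879572
The terms with sensor calibration drift present sum to 0.196549, so
  P(sensor calibration drift | strain alarm, overloaded truck, structural fatigue) = 0.196549 / 0.879572 ≈ 0.2235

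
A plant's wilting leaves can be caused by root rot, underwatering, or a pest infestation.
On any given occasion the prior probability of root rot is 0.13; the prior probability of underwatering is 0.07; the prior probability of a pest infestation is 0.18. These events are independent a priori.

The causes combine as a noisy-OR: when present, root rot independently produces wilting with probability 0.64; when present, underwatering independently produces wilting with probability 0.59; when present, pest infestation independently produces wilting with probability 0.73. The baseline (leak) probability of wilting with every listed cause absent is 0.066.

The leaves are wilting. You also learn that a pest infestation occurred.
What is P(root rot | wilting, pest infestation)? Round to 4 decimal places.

P(root rot | wilting, pest infestation) ≈ 0.1525

Under noisy-OR, P(wilting | causes) = 1 − (1−0.066)·∏(1−qᵢ) over the active causes.
P(wilting | pest infestation) = 0.74782*0.87*0.93 + 0.896606*0.87*0.07 + 0.909215*0.13*0.93 + 0.962778*0.13*0.07 = 0.605061 + 0.054603 + 0.109924 + 0.008761 = 0.778349
Of this, 0.118685 comes from 0.109924 + 0.008761 (the root rot=true cases).
Hence the posterior is 0.118685/0.778349 ≈ 0.1525.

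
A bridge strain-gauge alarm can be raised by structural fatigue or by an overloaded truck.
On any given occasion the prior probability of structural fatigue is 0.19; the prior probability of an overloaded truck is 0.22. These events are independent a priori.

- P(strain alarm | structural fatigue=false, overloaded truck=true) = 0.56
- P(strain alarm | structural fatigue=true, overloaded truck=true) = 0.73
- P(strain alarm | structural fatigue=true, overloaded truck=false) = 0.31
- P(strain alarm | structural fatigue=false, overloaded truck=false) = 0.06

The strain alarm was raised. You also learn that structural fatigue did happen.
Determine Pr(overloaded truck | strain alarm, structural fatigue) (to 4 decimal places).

P(strain alarm | structural fatigue) = 0.31·0.78 + 0.73·0.22 = 0.241800 + 0.160600 = 0.402400
Restricting to configurations with overloaded truck present: 0.73·0.22 = 0.160600.
Hence the posterior is 0.160600/0.402400 ≈ 0.3991.

Pr(overloaded truck | strain alarm, structural fatigue) ≈ 0.3991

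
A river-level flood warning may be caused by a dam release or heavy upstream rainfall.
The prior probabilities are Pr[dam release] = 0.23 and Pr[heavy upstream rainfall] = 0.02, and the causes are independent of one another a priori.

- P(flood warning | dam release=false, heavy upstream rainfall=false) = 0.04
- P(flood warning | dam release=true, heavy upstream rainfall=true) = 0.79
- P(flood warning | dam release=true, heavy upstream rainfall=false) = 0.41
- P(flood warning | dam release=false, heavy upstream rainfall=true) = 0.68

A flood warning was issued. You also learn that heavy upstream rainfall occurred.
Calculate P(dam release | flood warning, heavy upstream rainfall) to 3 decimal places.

P(flood warning | heavy upstream rainfall) = 0.68×0.77 + 0.79×0.23 = 0.523600 + 0.181700 = 0.705300
Restricting to configurations with dam release present: 0.79×0.23 = 0.181700.
So P(dam release | flood warning, heavy upstream rainfall) = 0.181700/0.705300 ≈ 0.258.

P(dam release | flood warning, heavy upstream rainfall) ≈ 0.258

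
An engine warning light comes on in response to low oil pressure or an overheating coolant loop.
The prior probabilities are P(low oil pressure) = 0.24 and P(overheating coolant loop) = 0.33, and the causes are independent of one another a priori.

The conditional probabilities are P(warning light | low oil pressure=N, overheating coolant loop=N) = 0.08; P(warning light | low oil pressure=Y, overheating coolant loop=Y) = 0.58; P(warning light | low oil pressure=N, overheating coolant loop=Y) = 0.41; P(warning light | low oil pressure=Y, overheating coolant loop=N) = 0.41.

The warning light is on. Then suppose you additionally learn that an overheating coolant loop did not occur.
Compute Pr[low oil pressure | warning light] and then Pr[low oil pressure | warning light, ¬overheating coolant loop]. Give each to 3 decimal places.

By total probability over the 4 (low oil pressure, overheating coolant loop) configurations:
  P(warning light) = 0.08·0.76·0.67 + 0.41·0.76·0.33 + 0.41·0.24·0.67 + 0.58·0.24·0.33
        = 0.040736 + 0.102828 + 0.065928 + 0.045936 = 0.255428
Keeping only the low oil pressure-present terms gives 0.111864, so
  P(low oil pressure | warning light) = 0.111864 / 0.255428 ≈ 0.438

With the extra evidence:
Weight on low oil pressure=true, given the evidence: 0.41·0.24 = 0.098400
Normalizer over all consistent configurations: 0.08·0.76 + 0.41·0.24 = 0.159200
Posterior = 0.098400 / 0.159200 ≈ 0.618

Pr[low oil pressure | warning light] ≈ 0.438; Pr[low oil pressure | warning light, ¬overheating coolant loop] ≈ 0.618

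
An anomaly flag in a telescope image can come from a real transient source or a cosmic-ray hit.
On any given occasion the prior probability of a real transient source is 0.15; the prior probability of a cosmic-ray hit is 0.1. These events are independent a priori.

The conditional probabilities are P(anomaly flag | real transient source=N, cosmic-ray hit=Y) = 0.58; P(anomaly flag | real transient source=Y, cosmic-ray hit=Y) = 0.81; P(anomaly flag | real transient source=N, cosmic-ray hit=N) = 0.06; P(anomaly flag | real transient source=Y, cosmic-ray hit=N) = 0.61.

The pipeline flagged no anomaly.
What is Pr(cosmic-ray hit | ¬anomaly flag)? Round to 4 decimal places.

Weight on cosmic-ray hit=true, given the evidence: 0.035700 + 0.002850 = 0.038550
Normalizer over all consistent configurations: 0.94×0.85×0.9 + 0.42×0.85×0.1 + 0.39×0.15×0.9 + 0.19×0.15×0.1 = 0.810300
P(cosmic-ray hit | ¬anomaly flag) = 0.038550/0.810300 ≈ 0.0476

Pr(cosmic-ray hit | ¬anomaly flag) ≈ 0.0476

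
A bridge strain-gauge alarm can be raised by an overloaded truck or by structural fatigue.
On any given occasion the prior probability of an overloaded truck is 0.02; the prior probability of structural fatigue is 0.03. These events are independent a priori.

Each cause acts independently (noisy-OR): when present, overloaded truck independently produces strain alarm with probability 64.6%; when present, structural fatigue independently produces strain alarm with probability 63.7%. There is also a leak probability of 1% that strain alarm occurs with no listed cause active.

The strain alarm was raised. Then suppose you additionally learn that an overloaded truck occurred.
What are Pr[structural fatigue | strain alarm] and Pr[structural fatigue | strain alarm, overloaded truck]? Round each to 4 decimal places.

Pr[structural fatigue | strain alarm] ≈ 0.4669; Pr[structural fatigue | strain alarm, overloaded truck] ≈ 0.0399

Under noisy-OR, P(strain alarm | causes) = 1 − (1−0.01)·∏(1−qᵢ) over the active causes.
Sum P(strain alarm|·) weighted by the priors over the 4 (overloaded truck, structural fatigue) configurations:
  P(strain alarm) = 0.01×0.98×0.97 + 0.64063×0.98×0.03 + 0.64954×0.02×0.97 + 0.872783×0.02×0.03
        = 0.009506 + 0.018835 + 0.012601 + 0.000524 = 0.041466
Configurations with structural fatigue contribute 0.019359, so
  P(structural fatigue | strain alarm) = 0.019359 / 0.041466 ≈ 0.4669

With the extra evidence:
Enumerate both values of structural fatigue and weight by the priors:
  P(strain alarm | overloaded truck) = 0.64954·0.97 + 0.872783·0.03
        = 0.630054 + 0.026183 = 0.656237
Keeping only the structural fatigue-present terms gives 0.026183, so
  P(structural fatigue | strain alarm, overloaded truck) = 0.026183 / 0.656237 ≈ 0.0399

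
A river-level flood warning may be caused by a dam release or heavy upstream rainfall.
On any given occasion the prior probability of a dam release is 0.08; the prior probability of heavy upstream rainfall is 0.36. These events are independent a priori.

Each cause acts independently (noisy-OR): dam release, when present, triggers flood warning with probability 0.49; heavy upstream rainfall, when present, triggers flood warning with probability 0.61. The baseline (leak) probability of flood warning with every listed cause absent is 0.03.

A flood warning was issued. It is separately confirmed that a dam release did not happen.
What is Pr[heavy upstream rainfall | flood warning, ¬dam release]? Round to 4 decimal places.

Pr[heavy upstream rainfall | flood warning, ¬dam release] ≈ 0.9210

Under noisy-OR, P(flood warning | causes) = 1 − (1−0.03)·∏(1−qᵢ) over the active causes.
Enumerate both values of heavy upstream rainfall and weight by the priors:
  P(flood warning | ¬dam release) = 0.03×0.64 + 0.6217×0.36
        = 0.019200 + 0.223812 = 0.243012
Keeping only the heavy upstream rainfall-present terms gives 0.223812, so
  P(heavy upstream rainfall | flood warning, ¬dam release) = 0.223812 / 0.243012 ≈ 0.9210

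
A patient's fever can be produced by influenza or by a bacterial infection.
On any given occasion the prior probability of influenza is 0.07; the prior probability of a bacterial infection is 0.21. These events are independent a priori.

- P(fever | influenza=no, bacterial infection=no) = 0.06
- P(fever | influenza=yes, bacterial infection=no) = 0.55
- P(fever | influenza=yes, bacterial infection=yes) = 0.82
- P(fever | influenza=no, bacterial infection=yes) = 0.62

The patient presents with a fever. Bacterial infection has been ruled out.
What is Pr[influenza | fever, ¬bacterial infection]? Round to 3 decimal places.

Pr[influenza | fever, ¬bacterial infection] ≈ 0.408

P(fever | ¬bacterial infection) = 0.06×0.93 + 0.55×0.07 = 0.055800 + 0.038500 = 0.094300
The influenza-present share is 0.55×0.07 = 0.038500.
P(influenza | fever, ¬bacterial infection) = 0.038500 / 0.094300 ≈ 0.408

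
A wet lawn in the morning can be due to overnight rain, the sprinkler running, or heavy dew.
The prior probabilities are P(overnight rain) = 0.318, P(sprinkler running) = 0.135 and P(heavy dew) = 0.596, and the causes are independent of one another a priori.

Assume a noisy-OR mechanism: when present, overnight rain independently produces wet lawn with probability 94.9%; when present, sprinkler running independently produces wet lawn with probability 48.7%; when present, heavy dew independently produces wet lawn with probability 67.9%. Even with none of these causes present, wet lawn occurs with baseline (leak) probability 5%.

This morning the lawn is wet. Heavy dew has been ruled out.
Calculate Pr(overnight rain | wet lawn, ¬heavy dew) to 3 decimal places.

Pr(overnight rain | wet lawn, ¬heavy dew) ≈ 0.798

Under noisy-OR, P(wet lawn | causes) = 1 − (1−0.05)·∏(1−qᵢ) over the active causes.
By total probability over the 4 (overnight rain, sprinkler running) configurations:
  P(wet lawn | ¬heavy dew) = 0.05×0.682×0.865 + 0.51265×0.682×0.135 + 0.95155×0.318×0.865 + 0.975145×0.318×0.135
        = 0.029497 + 0.047200 + 0.261743 + 0.041863 = 0.380303
Configurations with overnight rain contribute 0.303606, so
  P(overnight rain | wet lawn, ¬heavy dew) = 0.303606 / 0.380303 ≈ 0.798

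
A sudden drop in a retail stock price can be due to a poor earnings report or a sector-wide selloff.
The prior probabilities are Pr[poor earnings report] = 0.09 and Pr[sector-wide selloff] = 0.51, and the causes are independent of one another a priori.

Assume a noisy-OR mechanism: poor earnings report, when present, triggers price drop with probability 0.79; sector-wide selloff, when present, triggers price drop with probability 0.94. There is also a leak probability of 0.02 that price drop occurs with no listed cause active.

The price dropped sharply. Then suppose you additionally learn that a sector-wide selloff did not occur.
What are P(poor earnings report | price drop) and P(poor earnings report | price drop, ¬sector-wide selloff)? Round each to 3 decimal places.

P(poor earnings report | price drop) ≈ 0.153; P(poor earnings report | price drop, ¬sector-wide selloff) ≈ 0.797

Under noisy-OR, P(price drop | causes) = 1 − (1−0.02)·∏(1−qᵢ) over the active causes.
For the numerator, keep only poor earnings report=true terms: 0.035024 + 0.045333 = 0.080357
The normalizing constant is 0.02×0.91×0.49 + 0.9412×0.91×0.51 + 0.7942×0.09×0.49 + 0.987652×0.09×0.51 = 0.526086
Posterior = 0.080357 / 0.526086 ≈ 0.153

Now condition on the additional information:
Numerator (weight on configurations with poor earnings report): 0.7942*0.09 = 0.071478
Normalizer over all consistent configurations: 0.02*0.91 + 0.7942*0.09 = 0.089678
P(poor earnings report | price drop, ¬sector-wide selloff) = 0.071478/0.089678 ≈ 0.797
Ruling out sector-wide selloff raises the posterior on poor earnings report — the flip side of explaining away.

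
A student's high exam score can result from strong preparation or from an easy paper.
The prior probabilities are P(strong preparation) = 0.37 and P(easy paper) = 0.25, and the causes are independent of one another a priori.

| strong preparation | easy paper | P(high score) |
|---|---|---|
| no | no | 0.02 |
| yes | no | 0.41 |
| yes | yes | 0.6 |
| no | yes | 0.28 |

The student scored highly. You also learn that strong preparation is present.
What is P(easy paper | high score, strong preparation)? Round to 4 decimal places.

Enumerate both values of easy paper and weight by the priors:
  P(high score | strong preparation) = 0.41*0.75 + 0.6*0.25
        = 0.307500 + 0.150000 = 0.457500
Keeping only the easy paper-present terms gives 0.150000, so
  P(easy paper | high score, strong preparation) = 0.150000 / 0.457500 ≈ 0.3279

P(easy paper | high score, strong preparation) ≈ 0.3279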